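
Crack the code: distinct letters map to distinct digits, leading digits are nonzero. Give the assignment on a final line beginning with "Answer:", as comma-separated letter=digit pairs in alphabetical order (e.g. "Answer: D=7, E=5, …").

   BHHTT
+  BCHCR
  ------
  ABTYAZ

Step 1. [col 1: T + R ≡ Z (mod 10)] column 1 (T + R ≡ Z (mod 10), carry-in 0) doesn't pin T yet; pick T=4 and continue ⇒ T=4.
Step 2. [col 1: T + R ≡ Z (mod 10)] Z=2 is one option consistent with column 1 (T + R ≡ Z (mod 10), carry-in 0) — take it. So Z=2.
Step 3. [A] the sum has 6 digits but both addends have 5; that extra leading digit A is the final carry, namely 1. So A=1.
Step 4. [col 1: T + R ≡ Z (mod 10)] column 1 reads T+R+carry(0)=Z with T=4, Z=2; with digits 1,2,4 already taken and all letters distinct, the only value for R is 8. So R=8.
Step 5. [col 2: T + C ≡ A (mod 10)] column 2: given T=4, A=1, carry-in 1, and digits 1,2,4,8 already taken and all letters distinct, T+C≡A (mod 10) forces C=6 ⇒ C=6.
Step 6. [col 3: H + H ≡ Y (mod 10)] several values work for Y in column 3 (H + H ≡ Y (mod 10), carry-in 1); try Y=5, so Y=5.
Step 7. [col 3: H + H ≡ Y (mod 10)] column 3: given Y=5, carry-in 1, and digits 1,2,4,5,6,8 already taken and all letters distinct, H+H≡Y (mod 10) forces H=7, so H=7.
Step 8. [col 5: B + B ≡ B (mod 10)] column 5: given nothing yet, carry-in 1, and digits 1,2,4,5,6,7,8 already taken and all letters distinct, B+B≡B (mod 10) forces B=9. So B=9.

Answer: A=1, B=9, C=6, H=7, R=8, T=4, Y=5, Z=2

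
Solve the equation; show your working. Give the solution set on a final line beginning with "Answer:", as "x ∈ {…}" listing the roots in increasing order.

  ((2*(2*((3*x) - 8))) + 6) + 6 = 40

Step 1. [((2*(2*((3*x) - 8))) + 6) + 6 = 40] +6 is outermost — subtract 6 both sides ⇒ sub: (2*(2*((3*x) - 8))) + 6 = 34.
Step 2. [(2*(2*((3*x) - 8))) + 6 = 34] subtract 6: x sits inside (… + 6) ⇒ sub: 2*(2*((3*x) - 8)) = 28.
Step 3. [2*(2*((3*x) - 8)) = 28] leading coefficient 2: divide by 2 ⇒ div: 2*((3*x) - 8) = 14.
Step 4. [2*((3*x) - 8) = 14] leading coefficient 2: divide by 2. So div: (3*x) - 8 = 7.
Step 5. [(3*x) - 8 = 7] -8 is outermost — add 8 both sides ⇒ sub: 3*x = 15.
Step 6. [3*x = 15] leading coefficient 3: divide by 3 ⇒ div: x = 5.

Answer: x ∈ {5}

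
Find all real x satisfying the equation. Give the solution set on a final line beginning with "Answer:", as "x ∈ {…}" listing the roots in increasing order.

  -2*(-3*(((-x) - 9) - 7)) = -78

Step 1. [-2*(-3*(((-x) - 9) - 7)) = -78] leading coefficient -2: divide by -2. So div: -3*(((-x) - 9) - 7) = 39.
Step 2. [-3*(((-x) - 9) - 7) = 39] divide by the outer -3. So div: ((-x) - 9) - 7 = -13.
Step 3. [((-x) - 9) - 7 = -13] peel the -7: add 7 from each side ⇒ sub: (-x) - 9 = -6.
Step 4. [(-x) - 9 = -6] -9 is outermost — add 9 both sides, so sub: -x = 3.
Step 5. [-x = 3] flip signs both sides, so neg: x = -3.

Answer: x ∈ {-3}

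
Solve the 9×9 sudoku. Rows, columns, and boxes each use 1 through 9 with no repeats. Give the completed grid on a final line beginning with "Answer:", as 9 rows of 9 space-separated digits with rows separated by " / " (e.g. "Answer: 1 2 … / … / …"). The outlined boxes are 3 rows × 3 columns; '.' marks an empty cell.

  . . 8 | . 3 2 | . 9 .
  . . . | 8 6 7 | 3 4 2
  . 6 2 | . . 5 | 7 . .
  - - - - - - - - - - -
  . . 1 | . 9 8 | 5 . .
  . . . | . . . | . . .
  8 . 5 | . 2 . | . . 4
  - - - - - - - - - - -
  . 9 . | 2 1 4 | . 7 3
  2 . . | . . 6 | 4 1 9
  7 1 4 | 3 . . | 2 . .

Step 1. [r5c3∈{3,6,7,9}] in col 3, 7 fits only at r5c3 ⇒ r5c3=7.
Step 2. [r6c2∈{3}] r6c2 is down to just 3. So r6c2=3.
Step 3. [r6c8∈{6}] only 6 remains possible at r6c8, so r6c8=6.
Step 4. [r1c9∈{1,5,6}] across box 3, 5 lands solely at r1c9. So r1c9=5.
Step 5. [r5c1∈{4,6,9}] r5c1 is the only open cell in box 4 admitting 9 ⇒ r5c1=9.
Step 6. [r6c6∈{1}] r6c6 is down to just 1. So r6c6=1.
Step 7. [r7c7∈{6,8}] row 7 places 8 nowhere but r7c7 ⇒ r7c7=8.
Step 8. [r3c5∈{4}] r3c5 is down to just 4, so r3c5=4.
Step 9. [r1c4∈{1}] r1c4's peers cover all but 1 ⇒ r1c4=1.
Step 10. [r8c5∈{5,7,8}] in col 5, 7 fits only at r8c5, so r8c5=7.
Step 11. [r8c4∈{5}] r8c4 is down to just 5, so r8c4=5.
Step 12. [r4c1∈{4,6}] in box 4, 6 fits only at r4c1, so r4c1=6.
Step 13. [r3c9∈{1,8}] box 3 places 1 nowhere but r3c9. So r3c9=1.
Step 14. [r4c8∈{2,3}] r4c8 is the only open cell in row 4 admitting 3, so r4c8=3.
Step 15. [r4c2∈{2,4}] in row 4, 2 fits only at r4c2. So r4c2=2.
Step 16. [r5c2∈{4}] r5c2 is down to just 4. So r5c2=4.
Step 17. [r4c9∈{7}] r4c9 has the single candidate 7 ⇒ r4c9=7.
Step 18. [r7c1∈{5}] only 5 remains possible at r7c1. So r7c1=5.
Step 19. [r5c8∈{2,8}] row 5 places 2 nowhere but r5c8, so r5c8=2.
Step 20. [r9c9∈{6}] r9c9 is down to just 6, so r9c9=6.
Step 21. [r6c4∈{7}] nothing but 7 survives at r6c4. So r6c4=7.
Step 22. [r3c1∈{3}] r3c1 is down to just 3. So r3c1=3.
Step 23. [r2c1∈{1}] nothing but 1 survives at r2c1. So r2c1=1.
Step 24. [r8c2∈{8}] only 8 remains possible at r8c2, so r8c2=8.
Step 25. [r1c7∈{6}] r1c7 is down to just 6. So r1c7=6.
Step 26. [r9c5∈{8}] r9c5's peers cover all but 8, so r9c5=8.
Step 27. [r4c4∈{4}] only 4 remains possible at r4c4, so r4c4=4.
Step 28. [r1c2∈{7}] r1c2 is down to just 7. So r1c2=7.
Step 29. [r5c5∈{5}] r5c5 has the single candidate 5, so r5c5=5.
Step 30. [r9c6∈{9}] r9c6's peers cover all but 9, so r9c6=9.
Step 31. [r5c6∈{3}] r5c6 has the single candidate 3 ⇒ r5c6=3.
Step 32. [r3c8∈{8}] r3c8's peers cover all but 8 ⇒ r3c8=8.
Step 33. [r5c7∈{1}] only 1 remains possible at r5c7 ⇒ r5c7=1.
Step 34. [r2c2∈{5}] only 5 remains possible at r2c2 ⇒ r2c2=5.
Step 35. [r8c3∈{3}] only 3 remains possible at r8c3, so r8c3=3.
Step 36. [r2c3∈{9}] only 9 remains possible at r2c3 ⇒ r2c3=9.
Step 37. [r1c1∈{4}] r1c1's peers cover all but 4, so r1c1=4.
Step 38. [r5c9∈{8}] nothing but 8 survives at r5c9, so r5c9=8.
Step 39. [r9c8∈{5}] only 5 remains possible at r9c8 ⇒ r9c8=5.
Step 40. [r5c4∈{6}] nothing but 6 survives at r5c4. So r5c4=6.
Step 41. [r7c3∈{6}] r7c3 is down to just 6, so r7c3=6.
Step 42. [r3c4∈{9}] r3c4 has the single candidate 9 ⇒ r3c4=9.
Step 43. [r6c7∈{9}] r6c7's peers cover all but 9 ⇒ r6c7=9.

Answer: 4 7 8 1 3 2 6 9 5 / 1 5 9 8 6 7 3 4 2 / 3 6 2 9 4 5 7 8 1 / 6 2 1 4 9 8 5 3 7 / 9 4 7 6 5 3 1 2 8 / 8 3 5 7 2 1 9 6 4 / 5 9 6 2 1 4 8 7 3 / 2 8 3 5 7 6 4 1 9 / 7 1 4 3 8 9 2 5 6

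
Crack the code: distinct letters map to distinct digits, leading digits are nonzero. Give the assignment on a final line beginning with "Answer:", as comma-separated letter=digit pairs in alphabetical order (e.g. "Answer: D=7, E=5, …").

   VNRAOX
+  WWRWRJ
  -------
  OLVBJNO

Step 1. [col 1: X + J ≡ O (mod 10)] X=9 is one option consistent with column 1 (X + J ≡ O (mod 10), carry-in 0) — take it. So X=9.
Step 2. [col 1: X + J ≡ O (mod 10)] column 1 (X + J ≡ O (mod 10), carry-in 0) doesn't pin O yet; pick O=1 and continue. So O=1.
Step 3. [col 1: X + J ≡ O (mod 10)] from column 1 (X=9, O=1, carry-in 0, digits 1,9 already taken and all letters distinct): J must equal 2. So J=2.
Step 4. [col 2: O + R ≡ N (mod 10)] several values work for R in column 2 (O + R ≡ N (mod 10), carry-in 1); try R=6. So R=6.
Step 5. [col 2: O + R ≡ N (mod 10)] in column 2 we have O+R≡N with carry-in 1; given O=1, R=6 and digits 1,2,6,9 already taken and all letters distinct, that pins N to 8, so N=8.
Step 6. [col 3: A + W ≡ J (mod 10)] no forcing yet in column 3 (carry-in 0); W=5 is free and consistent — try it ⇒ W=5.
Step 7. [col 3: A + W ≡ J (mod 10)] column 3 reads A+W+carry(0)=J with W=5, J=2; with digits 1,2,5,6,8,9 already taken and all letters distinct, the only value for A is 7 ⇒ A=7.
Step 8. [col 4: R + R ≡ B (mod 10)] in column 4 we have R+R≡B with carry-in 1; given R=6 and digits 1,2,5,6,7,8,9 already taken and all letters distinct, that pins B to 3 ⇒ B=3.
Step 9. [col 5: N + W ≡ V (mod 10)] in column 5 we have N+W≡V with carry-in 1; given N=8, W=5 and digits 1,2,3,5,6,7,8,9 already taken and all letters distinct, that pins V to 4, so V=4.
Step 10. [col 6: V + W ≡ L (mod 10)] column 6: given V=4, W=5, carry-in 1, and digits 1,2,3,4,5,6,7,8,9 already taken and all letters distinct, V+W≡L (mod 10) forces L=0. So L=0.

Answer: A=7, B=3, J=2, L=0, N=8, O=1, R=6, V=4, W=5, X=9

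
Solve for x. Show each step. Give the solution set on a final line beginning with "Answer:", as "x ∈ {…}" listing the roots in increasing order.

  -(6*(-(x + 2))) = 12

Step 1. [-(6*(-(x + 2))) = 12] LHS negated; negate both sides. So neg: 6*(-(x + 2)) = -12.
Step 2. [6*(-(x + 2)) = -12] leading coefficient 6: divide by 6, so div: -(x + 2) = -2.
Step 3. [-(x + 2) = -2] LHS negated; negate both sides, so neg: x + 2 = 2.
Step 4. [x + 2 = 2] +2 is outermost — subtract 2 both sides ⇒ sub: x = 0.

Answer: x ∈ {0}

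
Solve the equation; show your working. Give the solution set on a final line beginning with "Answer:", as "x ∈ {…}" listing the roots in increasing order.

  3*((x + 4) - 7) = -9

Step 1. [3*((x + 4) - 7) = -9] 3·(inner) — divide through by 3, so div: (x + 4) - 7 = -3.
Step 2. [(x + 4) - 7 = -3] the outer -7 inverts by adding 7, so sub: x + 4 = 4.
Step 3. [x + 4 = 4] 4 comes off first (subtract 4) ⇒ sub: x = 0.

Answer: x ∈ {0}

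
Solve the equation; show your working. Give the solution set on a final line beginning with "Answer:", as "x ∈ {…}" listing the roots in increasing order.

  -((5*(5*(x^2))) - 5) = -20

Step 1. [-((5*(5*(x^2))) - 5) = -20] LHS negated; negate both sides. So neg: (5*(5*(x^2))) - 5 = 20.
Step 2. [(5*(5*(x^2))) - 5 = 20] common factor 5 (LHS and 20) — divide through. So factor: (5*(x^2)) - 1 = 4.
Step 3. [(5*(x^2)) - 1 = 4] peel the -1: add 1 from each side ⇒ sub: 5*(x^2) = 5.
Step 4. [5*(x^2) = 5] LHS = 5·(…); ÷5 both sides, so div: x^2 = 1.
Step 5. [x^2 = 1] √ both sides: 1 ≥ 0 gives two branches. So sqrt: x = 1 or -1.

Answer: x ∈ {-1, 1}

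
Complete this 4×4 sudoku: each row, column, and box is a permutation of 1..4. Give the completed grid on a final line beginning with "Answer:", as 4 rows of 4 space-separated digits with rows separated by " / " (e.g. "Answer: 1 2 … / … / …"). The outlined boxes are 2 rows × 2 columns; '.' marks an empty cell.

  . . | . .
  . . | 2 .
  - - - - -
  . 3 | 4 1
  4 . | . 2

Step 1. [r1c3∈{1,3}] r1c3 is the only open cell in col 3 admitting 1, so r1c3=1.
Step 2. [r1c2∈{2,4}] in col 2, 2 fits only at r1c2. So r1c2=2.
Step 3. [r1c1∈{3}] nothing but 3 survives at r1c1 ⇒ r1c1=3.
Step 4. [r2c2∈{1,4}] across col 2, 4 lands solely at r2c2. So r2c2=4.
Step 5. [r1c4∈{4}] nothing but 4 survives at r1c4. So r1c4=4.
Step 6. [r2c4∈{3}] r2c4 has the single candidate 3, so r2c4=3.
Step 7. [r4c2∈{1}] r4c2 is down to just 1 ⇒ r4c2=1.
Step 8. [r2c1∈{1}] r2c1's peers cover all but 1 ⇒ r2c1=1.
Step 9. [r3c1∈{2}] r3c1's peers cover all but 2, so r3c1=2.
Step 10. [r4c3∈{3}] nothing but 3 survives at r4c3 ⇒ r4c3=3.

Answer: 3 2 1 4 / 1 4 2 3 / 2 3 4 1 / 4 1 3 2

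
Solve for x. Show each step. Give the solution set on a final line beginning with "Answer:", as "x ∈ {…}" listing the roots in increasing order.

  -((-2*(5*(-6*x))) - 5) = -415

Step 1. [-((-2*(5*(-6*x))) - 5) = -415] LHS negated; negate both sides, so neg: (-2*(5*(-6*x))) - 5 = 415.
Step 2. [(-2*(5*(-6*x))) - 5 = 415] the outer -5 inverts by adding 5, so sub: -2*(5*(-6*x)) = 420.
Step 3. [-2*(5*(-6*x)) = 420] -2 out front; divide by -2. So div: 5*(-6*x) = -210.
Step 4. [5*(-6*x) = -210] divide by the outer 5 ⇒ div: -6*x = -42.
Step 5. [-6*x = -42] -6·(inner) — divide through by -6, so div: x = 7.

Answer: x ∈ {7}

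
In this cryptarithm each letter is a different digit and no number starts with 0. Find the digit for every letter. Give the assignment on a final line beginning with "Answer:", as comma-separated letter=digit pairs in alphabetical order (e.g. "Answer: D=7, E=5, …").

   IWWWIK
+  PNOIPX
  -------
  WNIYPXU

Step 1. [col 1: K + X ≡ U (mod 10)] several values work for U in column 1 (K + X ≡ U (mod 10), carry-in 0); try U=2. So U=2.
Step 2. [col 1: K + X ≡ U (mod 10)] column 1 (K + X ≡ U (mod 10), carry-in 0) doesn't pin K yet; pick K=7 and continue ⇒ K=7.
Step 3. [W] W is the leading digit of a 7-digit sum of two 6-digit numbers; the final carry is exactly 1. So W=1.
Step 4. [col 1: K + X ≡ U (mod 10)] from column 1 (K=7, U=2, carry-in 0, digits 1,2,7 already taken and all letters distinct): X must equal 5 ⇒ X=5.
Step 5. [col 2: I + P ≡ X (mod 10)] no forcing yet in column 2 (carry-in 1); P=8 is free and consistent — try it ⇒ P=8.
Step 6. [col 2: I + P ≡ X (mod 10)] column 2 reads I+P+carry(1)=X with P=8, X=5; with digits 1,2,5,7,8 already taken and all letters distinct, the only value for I is 6. So I=6.
Step 7. [col 4: W + O ≡ Y (mod 10)] several values work for O in column 4 (W + O ≡ Y (mod 10), carry-in 0); try O=9, so O=9.
Step 8. [col 4: W + O ≡ Y (mod 10)] column 4 reads W+O+carry(0)=Y with W=1, O=9; with digits 1,2,5,6,7,8,9 already taken and all letters distinct, the only value for Y is 0, so Y=0.
Step 9. [col 5: W + N ≡ I (mod 10)] column 5: given W=1, I=6, carry-in 1, and digits 0,1,2,5,6,7,8,9 already taken and all letters distinct, W+N≡I (mod 10) forces N=4. So N=4.

Answer: I=6, K=7, N=4, O=9, P=8, U=2, W=1, X=5, Y=0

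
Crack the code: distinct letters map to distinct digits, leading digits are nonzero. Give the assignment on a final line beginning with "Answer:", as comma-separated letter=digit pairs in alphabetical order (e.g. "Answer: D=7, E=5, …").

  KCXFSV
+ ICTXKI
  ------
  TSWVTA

Step 1. [col 1: V + I ≡ A (mod 10)] no forcing yet in column 1 (carry-in 0); V=8 is free and consistent — try it. So V=8.
Step 2. [col 1: V + I ≡ A (mod 10)] column 1 (V + I ≡ A (mod 10), carry-in 0) doesn't pin A yet; pick A=4 and continue. So A=4.
Step 3. [col 1: V + I ≡ A (mod 10)] from column 1 (V=8, A=4, carry-in 0, digits 4,8 already taken and all letters distinct): I must equal 6, so I=6.
Step 4. [col 2: S + K ≡ T (mod 10)] several values work for T in column 2 (S + K ≡ T (mod 10), carry-in 1); try T=9, so T=9.
Step 5. [col 2: S + K ≡ T (mod 10)] column 2 (S + K ≡ T (mod 10), carry-in 1) doesn't pin K yet; pick K=3 and continue, so K=3.
Step 6. [col 2: S + K ≡ T (mod 10)] column 2 reads S+K+carry(1)=T with K=3, T=9; with digits 3,4,6,8,9 already taken and all letters distinct, the only value for S is 5 ⇒ S=5.
Step 7. [col 3: F + X ≡ V (mod 10)] no forcing yet in column 3 (carry-in 0); F=7 is free and consistent — try it, so F=7.
Step 8. [col 3: F + X ≡ V (mod 10)] from column 3 (F=7, V=8, carry-in 0, digits 3,4,5,6,7,8,9 already taken and all letters distinct): X must equal 1 ⇒ X=1.
Step 9. [col 4: X + T ≡ W (mod 10)] column 4: given X=1, T=9, carry-in 0, and digits 1,3,4,5,6,7,8,9 already taken and all letters distinct, X+T≡W (mod 10) forces W=0, so W=0.
Step 10. [col 5: C + C ≡ S (mod 10)] column 5 reads C+C+carry(1)=S with S=5; with digits 0,1,3,4,5,6,7,8,9 already taken and all letters distinct, the only value for C is 2, so C=2.

Answer: A=4, C=2, F=7, I=6, K=3, S=5, T=9, V=8, W=0, X=1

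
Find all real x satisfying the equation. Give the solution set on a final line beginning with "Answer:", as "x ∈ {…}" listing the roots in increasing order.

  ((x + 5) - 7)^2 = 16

Step 1. [((x + 5) - 7)^2 = 16] 16 ≥ 0, LHS is (·)² — take ±√, so sqrt: (x + 5) - 7 = 4 or -4.
Step 2. [(x + 5) - 7 = 4 or -4] 7 comes off first (add 7), so sub: x + 5 = 11 or 3.
Step 3. [x + 5 = 11 or 3] subtract 5: x sits inside (… + 5). So sub: x = 6 or -2.

Answer: x ∈ {-2, 6}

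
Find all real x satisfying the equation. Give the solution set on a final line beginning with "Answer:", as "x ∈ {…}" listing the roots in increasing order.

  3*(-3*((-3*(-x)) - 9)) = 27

Step 1. [3*(-3*((-3*(-x)) - 9)) = 27] 3·(inner) — divide through by 3. So div: -3*((-3*(-x)) - 9) = 9.
Step 2. [-3*((-3*(-x)) - 9) = 9] leading coefficient -3: divide by -3, so div: (-3*(-x)) - 9 = -3.
Step 3. [(-3*(-x)) - 9 = -3] 9 comes off first (add 9). So sub: -3*(-x) = 6.
Step 4. [-3*(-x) = 6] -3 out front; divide by -3 ⇒ div: -x = -2.
Step 5. [-x = -2] flip signs both sides. So neg: x = 2.

Answer: x ∈ {2}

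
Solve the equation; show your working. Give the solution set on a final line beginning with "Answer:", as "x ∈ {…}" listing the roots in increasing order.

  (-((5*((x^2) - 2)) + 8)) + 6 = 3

Step 1. [(-((5*((x^2) - 2)) + 8)) + 6 = 3] 6 comes off first (subtract 6) ⇒ sub: -((5*((x^2) - 2)) + 8) = -3.
Step 2. [-((5*((x^2) - 2)) + 8) = -3] LHS negated; negate both sides ⇒ neg: (5*((x^2) - 2)) + 8 = 3.
Step 3. [(5*((x^2) - 2)) + 8 = 3] subtract 8: x sits inside (… + 8), so sub: 5*((x^2) - 2) = -5.
Step 4. [5*((x^2) - 2) = -5] 5·(inner) — divide through by 5 ⇒ div: (x^2) - 2 = -1.
Step 5. [(x^2) - 2 = -1] 2 comes off first (add 2). So sub: x^2 = 1.
Step 6. [x^2 = 1] √ both sides: 1 ≥ 0 gives two branches, so sqrt: x = 1 or -1.

Answer: x ∈ {-1, 1}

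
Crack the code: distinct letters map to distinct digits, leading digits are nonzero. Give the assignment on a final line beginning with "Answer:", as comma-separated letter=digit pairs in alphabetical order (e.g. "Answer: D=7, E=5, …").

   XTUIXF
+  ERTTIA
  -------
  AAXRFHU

Step 1. [col 1: F + A ≡ U (mod 10)] several values work for A in column 1 (F + A ≡ U (mod 10), carry-in 0); try A=1 ⇒ A=1.
Step 2. [col 1: F + A ≡ U (mod 10)] column 1 (F + A ≡ U (mod 10), carry-in 0) doesn't pin F yet; pick F=8 and continue, so F=8.
Step 3. [col 1: F + A ≡ U (mod 10)] column 1 reads F+A+carry(0)=U with F=8, A=1; with digits 1,8 already taken and all letters distinct, the only value for U is 9 ⇒ U=9.
Step 4. [col 2: X + I ≡ H (mod 10)] column 2 (X + I ≡ H (mod 10), carry-in 0) doesn't pin X yet; pick X=6 and continue ⇒ X=6.
Step 5. [col 2: X + I ≡ H (mod 10)] no forcing yet in column 2 (carry-in 0); I=4 is free and consistent — try it. So I=4.
Step 6. [col 2: X + I ≡ H (mod 10)] column 2: given X=6, I=4, carry-in 0, and digits 1,4,6,8,9 already taken and all letters distinct, X+I≡H (mod 10) forces H=0, so H=0.
Step 7. [col 3: I + T ≡ F (mod 10)] from column 3 (I=4, F=8, carry-in 1, digits 0,1,4,6,8,9 already taken and all letters distinct): T must equal 3, so T=3.
Step 8. [col 4: U + T ≡ R (mod 10)] from column 4 (U=9, T=3, carry-in 0, digits 0,1,3,4,6,8,9 already taken and all letters distinct): R must equal 2, so R=2.
Step 9. [col 6: X + E ≡ A (mod 10)] from column 6 (X=6, A=1, carry-in 0, digits 0,1,2,3,4,6,8,9 already taken and all letters distinct): E must equal 5 ⇒ E=5.

Answer: A=1, E=5, F=8, H=0, I=4, R=2, T=3, U=9, X=6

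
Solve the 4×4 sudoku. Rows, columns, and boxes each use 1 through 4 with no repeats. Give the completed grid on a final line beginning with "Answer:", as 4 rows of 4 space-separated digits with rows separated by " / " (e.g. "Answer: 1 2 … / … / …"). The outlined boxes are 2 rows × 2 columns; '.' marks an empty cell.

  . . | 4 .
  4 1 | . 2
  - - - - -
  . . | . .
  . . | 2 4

Step 1. [r4c2∈{3}] nothing but 3 survives at r4c2. So r4c2=3.
Step 2. [r3c3∈{1,3}] r3c3 is the only open cell in col 3 admitting 1, so r3c3=1.
Step 3. [r1c2∈{2}] r1c2 has the single candidate 2. So r1c2=2.
Step 4. [r1c4∈{1,3}] in row 1, 1 fits only at r1c4 ⇒ r1c4=1.
Step 5. [r4c1∈{1}] nothing but 1 survives at r4c1 ⇒ r4c1=1.
Step 6. [r2c3∈{3}] r2c3's peers cover all but 3. So r2c3=3.
Step 7. [r3c2∈{4}] only 4 remains possible at r3c2 ⇒ r3c2=4.
Step 8. [r3c4∈{3}] only 3 remains possible at r3c4. So r3c4=3.
Step 9. [r1c1∈{3}] nothing but 3 survives at r1c1, so r1c1=3.
Step 10. [r3c1∈{2}] nothing but 2 survives at r3c1 ⇒ r3c1=2.

Answer: 3 2 4 1 / 4 1 3 2 / 2 4 1 3 / 1 3 2 4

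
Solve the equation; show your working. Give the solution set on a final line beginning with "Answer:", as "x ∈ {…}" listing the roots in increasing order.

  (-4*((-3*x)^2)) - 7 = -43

Step 1. [(-4*((-3*x)^2)) - 7 = -43] 7 comes off first (add 7). So sub: -4*((-3*x)^2) = -36.
Step 2. [-4*((-3*x)^2) = -36] LHS = -4·(…); ÷-4 both sides, so div: (-3*x)^2 = 9.
Step 3. [(-3*x)^2 = 9] 9 ≥ 0, LHS is (·)² — take ±√ ⇒ sqrt: -3*x = 3 or -3.
Step 4. [-3*x = 3 or -3] -3·(inner) — divide through by -3, so div: x = -1 or 1.

Answer: x ∈ {-1, 1}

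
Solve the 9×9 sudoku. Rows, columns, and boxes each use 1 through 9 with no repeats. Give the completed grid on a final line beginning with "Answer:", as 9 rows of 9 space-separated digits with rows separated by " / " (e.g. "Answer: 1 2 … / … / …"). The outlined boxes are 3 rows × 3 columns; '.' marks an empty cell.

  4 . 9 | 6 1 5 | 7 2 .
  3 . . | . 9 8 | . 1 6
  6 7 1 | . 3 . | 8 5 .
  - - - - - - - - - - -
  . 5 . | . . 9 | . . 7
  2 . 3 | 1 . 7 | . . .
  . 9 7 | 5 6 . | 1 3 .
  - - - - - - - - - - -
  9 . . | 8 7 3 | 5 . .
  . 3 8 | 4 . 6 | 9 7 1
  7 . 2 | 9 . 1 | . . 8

Step 1. [r4c7∈{2,4,6}] r4c7 is the only open cell in col 7 admitting 2. So r4c7=2.
Step 2. [r6c9∈{4}] r6c9's peers cover all but 4. So r6c9=4.
Step 3. [r5c7∈{6}] only 6 remains possible at r5c7. So r5c7=6.
Step 4. [r4c8∈{8}] nothing but 8 survives at r4c8. So r4c8=8.
Step 5. [r7c2∈{1,4,6}] row 7 places 1 nowhere but r7c2. So r7c2=1.
Step 6. [r9c2∈{4,6}] r9c2 is the only open cell in col 2 admitting 6. So r9c2=6.
Step 7. [r5c2∈{4,8}] col 2 places 4 nowhere but r5c2 ⇒ r5c2=4.
Step 8. [r3c4∈{2}] only 2 remains possible at r3c4, so r3c4=2.
Step 9. [r9c8∈{4}] r9c8 has the single candidate 4, so r9c8=4.
Step 10. [r5c9∈{5,9}] row 5 places 5 nowhere but r5c9 ⇒ r5c9=5.
Step 11. [r8c5∈{2,5}] 2 has one home in row 8: r8c5 ⇒ r8c5=2.
Step 12. [r6c1∈{8}] r6c1's peers cover all but 8, so r6c1=8.
Step 13. [r5c5∈{8}] only 8 remains possible at r5c5, so r5c5=8.
Step 14. [r2c7∈{4}] r2c7 is down to just 4 ⇒ r2c7=4.
Step 15. [r1c9∈{3}] r1c9's peers cover all but 3. So r1c9=3.
Step 16. [r9c7∈{3}] only 3 remains possible at r9c7. So r9c7=3.
Step 17. [r8c1∈{5}] r8c1 is down to just 5 ⇒ r8c1=5.
Step 18. [r3c6∈{4}] r3c6 is down to just 4. So r3c6=4.
Step 19. [r2c2∈{2}] only 2 remains possible at r2c2, so r2c2=2.
Step 20. [r7c8∈{6}] r7c8's peers cover all but 6 ⇒ r7c8=6.
Step 21. [r7c9∈{2}] r7c9 is down to just 2, so r7c9=2.
Step 22. [r3c9∈{9}] nothing but 9 survives at r3c9. So r3c9=9.
Step 23. [r7c3∈{4}] r7c3 has the single candidate 4, so r7c3=4.
Step 24. [r2c3∈{5}] only 5 remains possible at r2c3, so r2c3=5.
Step 25. [r6c6∈{2}] r6c6 has the single candidate 2 ⇒ r6c6=2.
Step 26. [r9c5∈{5}] r9c5 has the single candidate 5 ⇒ r9c5=5.
Step 27. [r4c4∈{3}] only 3 remains possible at r4c4. So r4c4=3.
Step 28. [r4c5∈{4}] nothing but 4 survives at r4c5 ⇒ r4c5=4.
Step 29. [r2c4∈{7}] r2c4's peers cover all but 7 ⇒ r2c4=7.
Step 30. [r5c8∈{9}] nothing but 9 survives at r5c8. So r5c8=9.
Step 31. [r4c1∈{1}] r4c1 has the single candidate 1, so r4c1=1.
Step 32. [r1c2∈{8}] nothing but 8 survives at r1c2 ⇒ r1c2=8.
Step 33. [r4c3∈{6}] r4c3 has the single candidate 6. So r4c3=6.

Answer: 4 8 9 6 1 5 7 2 3 / 3 2 5 7 9 8 4 1 6 / 6 7 1 2 3 4 8 5 9 / 1 5 6 3 4 9 2 8 7 / 2 4 3 1 8 7 6 9 5 / 8 9 7 5 6 2 1 3 4 / 9 1 4 8 7 3 5 6 2 / 5 3 8 4 2 6 9 7 1 / 7 6 2 9 5 1 3 4 8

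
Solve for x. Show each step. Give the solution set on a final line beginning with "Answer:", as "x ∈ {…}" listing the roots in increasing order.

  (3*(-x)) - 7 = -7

Step 1. [(3*(-x)) - 7 = -7] -7 is outermost — add 7 both sides. So sub: 3*(-x) = 0.
Step 2. [3*(-x) = 0] 3·(inner) — divide through by 3. So div: -x = 0.
Step 3. [-x = 0] leading − — multiply by −1. So neg: x = 0.

Answer: x ∈ {0}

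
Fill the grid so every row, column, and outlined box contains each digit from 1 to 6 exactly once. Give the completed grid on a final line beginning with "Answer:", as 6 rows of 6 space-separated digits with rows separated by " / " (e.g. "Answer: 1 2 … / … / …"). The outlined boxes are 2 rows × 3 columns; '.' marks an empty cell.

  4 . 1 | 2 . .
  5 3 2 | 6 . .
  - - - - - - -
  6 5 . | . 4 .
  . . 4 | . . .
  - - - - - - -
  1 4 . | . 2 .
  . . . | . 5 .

Step 1. [r5c4∈{3}] nothing but 3 survives at r5c4, so r5c4=3.
Step 2. [r3c4∈{1}] r3c4 is down to just 1, so r3c4=1.
Step 3. [r5c6∈{6}] r5c6's peers cover all but 6 ⇒ r5c6=6.
Step 4. [r3c3∈{3}] r3c3 is down to just 3, so r3c3=3.
Step 5. [r4c1∈{2}] r4c1's peers cover all but 2. So r4c1=2.
Step 6. [r6c6∈{1,4}] across row 6, 1 lands solely at r6c6. So r6c6=1.
Step 7. [r1c6∈{3,5}] in row 1, 5 fits only at r1c6 ⇒ r1c6=5.
Step 8. [r4c6∈{3}] nothing but 3 survives at r4c6 ⇒ r4c6=3.
Step 9. [r6c3∈{6}] r6c3 is down to just 6. So r6c3=6.
Step 10. [r2c6∈{4}] r2c6 is down to just 4 ⇒ r2c6=4.
Step 11. [r2c5∈{1}] r2c5 is down to just 1 ⇒ r2c5=1.
Step 12. [r6c4∈{4}] only 4 remains possible at r6c4. So r6c4=4.
Step 13. [r5c3∈{5}] r5c3's peers cover all but 5 ⇒ r5c3=5.
Step 14. [r3c6∈{2}] r3c6 is down to just 2, so r3c6=2.
Step 15. [r4c2∈{1}] r4c2 has the single candidate 1, so r4c2=1.
Step 16. [r6c1∈{3}] nothing but 3 survives at r6c1. So r6c1=3.
Step 17. [r4c5∈{6}] r4c5's peers cover all but 6 ⇒ r4c5=6.
Step 18. [r6c2∈{2}] r6c2's peers cover all but 2, so r6c2=2.
Step 19. [r1c2∈{6}] r1c2 has the single candidate 6 ⇒ r1c2=6.
Step 20. [r4c4∈{5}] r4c4 is down to just 5 ⇒ r4c4=5.
Step 21. [r1c5∈{3}] nothing but 3 survives at r1c5 ⇒ r1c5=3.

Answer: 4 6 1 2 3 5 / 5 3 2 6 1 4 / 6 5 3 1 4 2 / 2 1 4 5 6 3 / 1 4 5 3 2 6 / 3 2 6 4 5 1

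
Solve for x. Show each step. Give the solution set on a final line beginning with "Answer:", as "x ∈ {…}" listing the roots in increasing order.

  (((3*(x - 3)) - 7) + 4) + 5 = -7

Step 1. [(((3*(x - 3)) - 7) + 4) + 5 = -7] the outer +5 inverts by subtracting 5, so sub: ((3*(x - 3)) - 7) + 4 = -12.
Step 2. [((3*(x - 3)) - 7) + 4 = -12] +4 is outermost — subtract 4 both sides, so sub: (3*(x - 3)) - 7 = -16.
Step 3. [(3*(x - 3)) - 7 = -16] 7 comes off first (add 7), so sub: 3*(x - 3) = -9.
Step 4. [3*(x - 3) = -9] divide by the outer 3 ⇒ div: x - 3 = -3.
Step 5. [x - 3 = -3] peel the -3: add 3 from each side. So sub: x = 0.

Answer: x ∈ {0}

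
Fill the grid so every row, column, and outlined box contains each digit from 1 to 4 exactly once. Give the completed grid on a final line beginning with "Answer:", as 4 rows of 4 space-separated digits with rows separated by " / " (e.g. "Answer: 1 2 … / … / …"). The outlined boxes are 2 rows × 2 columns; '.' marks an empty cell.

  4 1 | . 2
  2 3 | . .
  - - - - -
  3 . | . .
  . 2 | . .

Step 1. [r4c4∈{1,3,4}] col 4 places 3 nowhere but r4c4, so r4c4=3.
Step 2. [r4c3∈{1,4}] across row 4, 4 lands solely at r4c3. So r4c3=4.
Step 3. [r3c4∈{1}] only 1 remains possible at r3c4 ⇒ r3c4=1.
Step 4. [r3c2∈{4}] only 4 remains possible at r3c2. So r3c2=4.
Step 5. [r4c1∈{1}] r4c1 is down to just 1. So r4c1=1.
Step 6. [r3c3∈{2}] r3c3 is down to just 2. So r3c3=2.
Step 7. [r2c4∈{4}] r2c4's peers cover all but 4. So r2c4=4.
Step 8. [r2c3∈{1}] r2c3 is down to just 1. So r2c3=1.
Step 9. [r1c3∈{3}] r1c3 is down to just 3 ⇒ r1c3=3.

Answer: 4 1 3 2 / 2 3 1 4 / 3 4 2 1 / 1 2 4 3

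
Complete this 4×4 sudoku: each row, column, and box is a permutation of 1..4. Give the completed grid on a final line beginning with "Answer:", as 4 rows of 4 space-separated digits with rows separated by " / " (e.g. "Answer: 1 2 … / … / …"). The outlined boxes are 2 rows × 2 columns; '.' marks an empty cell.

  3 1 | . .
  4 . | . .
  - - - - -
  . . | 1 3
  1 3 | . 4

Step 1. [r2c2∈{2}] r2c2's peers cover all but 2. So r2c2=2.
Step 2. [r4c3∈{2}] nothing but 2 survives at r4c3 ⇒ r4c3=2.
Step 3. [r2c3∈{3}] r2c3's peers cover all but 3. So r2c3=3.
Step 4. [r3c2∈{4}] r3c2 is down to just 4 ⇒ r3c2=4.
Step 5. [r2c4∈{1}] r2c4's peers cover all but 1. So r2c4=1.
Step 6. [r1c4∈{2}] r1c4's peers cover all but 2 ⇒ r1c4=2.
Step 7. [r1c3∈{4}] nothing but 4 survives at r1c3 ⇒ r1c3=4.
Step 8. [r3c1∈{2}] r3c1 is down to just 2, so r3c1=2.

Answer: 3 1 4 2 / 4 2 3 1 / 2 4 1 3 / 1 3 2 4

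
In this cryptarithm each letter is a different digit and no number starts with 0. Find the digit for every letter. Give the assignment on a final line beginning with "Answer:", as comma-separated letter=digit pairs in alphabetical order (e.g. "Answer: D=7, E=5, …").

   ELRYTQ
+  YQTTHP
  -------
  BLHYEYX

Step 1. [col 1: Q + P ≡ X (mod 10)] Q=4 is one option consistent with column 1 (Q + P ≡ X (mod 10), carry-in 0) — take it. So Q=4.
Step 2. [col 1: Q + P ≡ X (mod 10)] P=6 is one option consistent with column 1 (Q + P ≡ X (mod 10), carry-in 0) — take it ⇒ P=6.
Step 3. [col 1: Q + P ≡ X (mod 10)] column 1 reads Q+P+carry(0)=X with Q=4, P=6; with digits 4,6 already taken and all letters distinct, the only value for X is 0 ⇒ X=0.
Step 4. [col 2: T + H ≡ Y (mod 10)] Y=3 is one option consistent with column 2 (T + H ≡ Y (mod 10), carry-in 1) — take it, so Y=3.
Step 5. [col 2: T + H ≡ Y (mod 10)] column 2 (T + H ≡ Y (mod 10), carry-in 1) doesn't pin T yet; pick T=5 and continue ⇒ T=5.
Step 6. [B] adding two 6-digit numbers gives at most 6+1 digits, and here it does — B is that final carry and must be 1 ⇒ B=1.
Step 7. [col 2: T + H ≡ Y (mod 10)] in column 2 we have T+H≡Y with carry-in 1; given T=5, Y=3 and digits 0,1,3,4,5,6 already taken and all letters distinct, that pins H to 7 ⇒ H=7.
Step 8. [col 3: Y + T ≡ E (mod 10)] column 3: given Y=3, T=5, carry-in 1, and digits 0,1,3,4,5,6,7 already taken and all letters distinct, Y+T≡E (mod 10) forces E=9 ⇒ E=9.
Step 9. [col 4: R + T ≡ Y (mod 10)] in column 4 we have R+T≡Y with carry-in 0; given T=5, Y=3 and digits 0,1,3,4,5,6,7,9 already taken and all letters distinct, that pins R to 8, so R=8.
Step 10. [col 5: L + Q ≡ H (mod 10)] column 5: given Q=4, H=7, carry-in 1, and digits 0,1,3,4,5,6,7,8,9 already taken and all letters distinct, L+Q≡H (mod 10) forces L=2, so L=2.

Answer: B=1, E=9, H=7, L=2, P=6, Q=4, R=8, T=5, X=0, Y=3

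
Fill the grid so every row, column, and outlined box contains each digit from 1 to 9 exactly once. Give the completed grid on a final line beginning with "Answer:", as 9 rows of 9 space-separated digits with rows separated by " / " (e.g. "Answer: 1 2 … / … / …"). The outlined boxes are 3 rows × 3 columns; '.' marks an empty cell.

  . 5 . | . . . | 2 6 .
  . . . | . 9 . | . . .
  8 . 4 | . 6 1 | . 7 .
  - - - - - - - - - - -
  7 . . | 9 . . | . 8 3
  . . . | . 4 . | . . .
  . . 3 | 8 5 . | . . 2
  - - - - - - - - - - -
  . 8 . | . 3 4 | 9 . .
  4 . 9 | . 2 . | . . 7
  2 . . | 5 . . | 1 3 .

Step 1. [r2c6∈{2,3,5,7,8}] r2c6 is the only open cell in col 6 admitting 5, so r2c6=5.
Step 2. [r5c3∈{1,2,5,6,8}] across row 5, 8 lands solely at r5c3 ⇒ r5c3=8.
Step 3. [r9c9∈{4,6,8}] in row 9, 4 fits only at r9c9, so r9c9=4.
Step 4. [r8c7∈{5,6,8}] across box 9, 8 lands solely at r8c7, so r8c7=8.
Step 5. [r8c6∈{6}] r8c6 has the single candidate 6, so r8c6=6.
Step 6. [r5c4∈{1,2,3,6,7}] across col 4, 6 lands solely at r5c4, so r5c4=6.
Step 7. [r6c6∈{7}] only 7 remains possible at r6c6. So r6c6=7.
Step 8. [r4c6∈{2}] nothing but 2 survives at r4c6. So r4c6=2.
Step 9. [r2c3∈{1,2,6,7}] 2 has one home in col 3: r2c3. So r2c3=2.
Step 10. [r8c2∈{1,3}] row 8 places 3 nowhere but r8c2 ⇒ r8c2=3.
Step 11. [r3c2∈{9}] r3c2 has the single candidate 9. So r3c2=9.
Step 12. [r8c8∈{5}] r8c8 is down to just 5. So r8c8=5.
Step 13. [r1c9∈{1,8,9}] across row 1, 9 lands solely at r1c9. So r1c9=9.
Step 14. [r1c4∈{3,4,7}] across row 1, 4 lands solely at r1c4, so r1c4=4.
Step 15. [r4c5∈{1}] nothing but 1 survives at r4c5. So r4c5=1.
Step 16. [r7c9∈{6}] r7c9 is down to just 6, so r7c9=6.
Step 17. [r3c9∈{5}] only 5 remains possible at r3c9 ⇒ r3c9=5.
Step 18. [r5c9∈{1}] r5c9's peers cover all but 1. So r5c9=1.
Step 19. [r2c8∈{1,4}] r2c8 is the only open cell in col 8 admitting 1 ⇒ r2c8=1.
Step 20. [r6c8∈{4,9}] 4 has one home in col 8: r6c8, so r6c8=4.
Step 21. [r6c1∈{1,6,9}] in row 6, 9 fits only at r6c1 ⇒ r6c1=9.
Step 22. [r5c1∈{5}] r5c1 has the single candidate 5. So r5c1=5.
Step 23. [r4c3∈{6}] r4c3's peers cover all but 6. So r4c3=6.
Step 24. [r9c3∈{7}] nothing but 7 survives at r9c3. So r9c3=7.
Step 25. [r7c1∈{1}] r7c1 is down to just 1, so r7c1=1.
Step 26. [r9c5∈{8}] nothing but 8 survives at r9c5 ⇒ r9c5=8.
Step 27. [r1c1∈{3}] r1c1 has the single candidate 3, so r1c1=3.
Step 28. [r3c7∈{3}] nothing but 3 survives at r3c7, so r3c7=3.
Step 29. [r2c2∈{6,7}] r2c2 is the only open cell in col 2 admitting 7, so r2c2=7.
Step 30. [r9c6∈{9}] r9c6 has the single candidate 9 ⇒ r9c6=9.
Step 31. [r5c6∈{3}] r5c6's peers cover all but 3, so r5c6=3.
Step 32. [r5c7∈{7}] nothing but 7 survives at r5c7, so r5c7=7.
Step 33. [r7c4∈{7}] r7c4 is down to just 7. So r7c4=7.
Step 34. [r1c3∈{1}] only 1 remains possible at r1c3. So r1c3=1.
Step 35. [r7c3∈{5}] nothing but 5 survives at r7c3, so r7c3=5.
Step 36. [r4c7∈{5}] only 5 remains possible at r4c7, so r4c7=5.
Step 37. [r2c9∈{8}] r2c9 is down to just 8. So r2c9=8.
Step 38. [r1c6∈{8}] r1c6 is down to just 8 ⇒ r1c6=8.
Step 39. [r5c2∈{2}] r5c2 is down to just 2 ⇒ r5c2=2.
Step 40. [r6c7∈{6}] r6c7 has the single candidate 6 ⇒ r6c7=6.
Step 41. [r5c8∈{9}] only 9 remains possible at r5c8. So r5c8=9.
Step 42. [r7c8∈{2}] nothing but 2 survives at r7c8. So r7c8=2.
Step 43. [r2c4∈{3}] r2c4's peers cover all but 3 ⇒ r2c4=3.
Step 44. [r4c2∈{4}] r4c2 has the single candidate 4 ⇒ r4c2=4.
Step 45. [r3c4∈{2}] r3c4 has the single candidate 2, so r3c4=2.
Step 46. [r6c2∈{1}] r6c2 has the single candidate 1 ⇒ r6c2=1.
Step 47. [r9c2∈{6}] r9c2 has the single candidate 6, so r9c2=6.
Step 48. [r2c1∈{6}] only 6 remains possible at r2c1, so r2c1=6.
Step 49. [r1c5∈{7}] r1c5 is down to just 7. So r1c5=7.
Step 50. [r2c7∈{4}] r2c7 has the single candidate 4, so r2c7=4.
Step 51. [r8c4∈{1}] r8c4's peers cover all but 1. So r8c4=1.

Answer: 3 5 1 4 7 8 2 6 9 / 6 7 2 3 9 5 4 1 8 / 8 9 4 2 6 1 3 7 5 / 7 4 6 9 1 2 5 8 3 / 5 2 8 6 4 3 7 9 1 / 9 1 3 8 5 7 6 4 2 / 1 8 5 7 3 4 9 2 6 / 4 3 9 1 2 6 8 5 7 / 2 6 7 5 8 9 1 3 4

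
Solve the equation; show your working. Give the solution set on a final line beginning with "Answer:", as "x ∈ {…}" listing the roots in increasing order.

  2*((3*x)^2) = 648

Step 1. [2*((3*x)^2) = 648] divide by the outer 2. So div: (3*x)^2 = 324.
Step 2. [(3*x)^2 = 324] 324 ≥ 0, LHS is (·)² — take ±√ ⇒ sqrt: 3*x = 18 or -18.
Step 3. [3*x = 18 or -18] divide by the outer 3, so div: x = 6 or -6.

Answer: x ∈ {-6, 6}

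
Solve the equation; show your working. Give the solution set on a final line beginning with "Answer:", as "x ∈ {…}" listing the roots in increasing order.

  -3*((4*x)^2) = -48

Step 1. [-3*((4*x)^2) = -48] divide by the outer -3. So div: (4*x)^2 = 16.
Step 2. [(4*x)^2 = 16] 16 ≥ 0, LHS is (·)² — take ±√ ⇒ sqrt: 4*x = 4 or -4.
Step 3. [4*x = 4 or -4] 4·(inner) — divide through by 4. So div: x = 1 or -1.

Answer: x ∈ {-1, 1}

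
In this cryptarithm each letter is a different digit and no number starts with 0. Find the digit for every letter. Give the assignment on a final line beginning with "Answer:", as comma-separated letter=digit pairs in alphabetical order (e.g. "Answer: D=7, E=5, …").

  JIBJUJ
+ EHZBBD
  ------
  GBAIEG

Step 1. [col 1: J + D ≡ G (mod 10)] column 1 (J + D ≡ G (mod 10), carry-in 0) doesn't pin D yet; pick D=6 and continue, so D=6.
Step 2. [col 1: J + D ≡ G (mod 10)] several values work for J in column 1 (J + D ≡ G (mod 10), carry-in 0); try J=2 ⇒ J=2.
Step 3. [col 1: J + D ≡ G (mod 10)] from column 1 (J=2, D=6, carry-in 0, digits 2,6 already taken and all letters distinct): G must equal 8 ⇒ G=8.
Step 4. [col 2: U + B ≡ E (mod 10)] column 2 (U + B ≡ E (mod 10), carry-in 0) doesn't pin E yet; pick E=5 and continue, so E=5.
Step 5. [col 2: U + B ≡ E (mod 10)] column 2 (U + B ≡ E (mod 10), carry-in 0) doesn't pin U yet; pick U=4 and continue, so U=4.
Step 6. [col 2: U + B ≡ E (mod 10)] column 2: given U=4, E=5, carry-in 0, and digits 2,4,5,6,8 already taken and all letters distinct, U+B≡E (mod 10) forces B=1 ⇒ B=1.
Step 7. [col 3: J + B ≡ I (mod 10)] column 3 reads J+B+carry(0)=I with J=2, B=1; with digits 1,2,4,5,6,8 already taken and all letters distinct, the only value for I is 3, so I=3.
Step 8. [col 4: B + Z ≡ A (mod 10)] from column 4 (B=1, carry-in 0, digits 1,2,3,4,5,6,8 already taken and all letters distinct): Z must equal 9. So Z=9.
Step 9. [col 4: B + Z ≡ A (mod 10)] column 4 reads B+Z+carry(0)=A with B=1, Z=9; with digits 1,2,3,4,5,6,8,9 already taken and all letters distinct, the only value for A is 0 ⇒ A=0.
Step 10. [col 5: I + H ≡ B (mod 10)] column 5 reads I+H+carry(1)=B with I=3, B=1; with digits 0,1,2,3,4,5,6,8,9 already taken and all letters distinct, the only value for H is 7, so H=7.

Answer: A=0, B=1, D=6, E=5, G=8, H=7, I=3, J=2, U=4, Z=9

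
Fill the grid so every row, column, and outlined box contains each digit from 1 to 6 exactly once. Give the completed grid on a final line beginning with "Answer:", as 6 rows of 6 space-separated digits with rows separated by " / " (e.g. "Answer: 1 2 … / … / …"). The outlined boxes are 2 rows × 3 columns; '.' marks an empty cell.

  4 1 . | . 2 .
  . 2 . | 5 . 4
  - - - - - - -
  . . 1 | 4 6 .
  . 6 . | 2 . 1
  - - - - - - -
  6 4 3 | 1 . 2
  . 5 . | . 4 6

Step 1. [r2c1∈{3}] r2c1 is down to just 3 ⇒ r2c1=3.
Step 2. [r4c1∈{5}] r4c1's peers cover all but 5, so r4c1=5.
Step 3. [r1c6∈{3}] r1c6's peers cover all but 3 ⇒ r1c6=3.
Step 4. [r3c1∈{2}] only 2 remains possible at r3c1. So r3c1=2.
Step 5. [r2c3∈{6}] r2c3 is down to just 6 ⇒ r2c3=6.
Step 6. [r2c5∈{1}] nothing but 1 survives at r2c5, so r2c5=1.
Step 7. [r3c6∈{5}] only 5 remains possible at r3c6. So r3c6=5.
Step 8. [r5c5∈{5}] r5c5's peers cover all but 5 ⇒ r5c5=5.
Step 9. [r6c3∈{2}] nothing but 2 survives at r6c3 ⇒ r6c3=2.
Step 10. [r6c1∈{1}] nothing but 1 survives at r6c1 ⇒ r6c1=1.
Step 11. [r4c3∈{4}] r4c3 has the single candidate 4. So r4c3=4.
Step 12. [r3c2∈{3}] only 3 remains possible at r3c2 ⇒ r3c2=3.
Step 13. [r6c4∈{3}] r6c4 is down to just 3, so r6c4=3.
Step 14. [r1c3∈{5}] r1c3 has the single candidate 5 ⇒ r1c3=5.
Step 15. [r1c4∈{6}] only 6 remains possible at r1c4. So r1c4=6.
Step 16. [r4c5∈{3}] r4c5 is down to just 3, so r4c5=3.

Answer: 4 1 5 6 2 3 / 3 2 6 5 1 4 / 2 3 1 4 6 5 / 5 6 4 2 3 1 / 6 4 3 1 5 2 / 1 5 2 3 4 6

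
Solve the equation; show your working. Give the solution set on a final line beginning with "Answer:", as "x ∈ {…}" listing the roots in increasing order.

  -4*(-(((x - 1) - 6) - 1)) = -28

Step 1. [-4*(-(((x - 1) - 6) - 1)) = -28] leading coefficient -4: divide by -4 ⇒ div: -(((x - 1) - 6) - 1) = 7.
Step 2. [-(((x - 1) - 6) - 1) = 7] LHS negated; negate both sides ⇒ neg: ((x - 1) - 6) - 1 = -7.
Step 3. [((x - 1) - 6) - 1 = -7] 1 comes off first (add 1). So sub: (x - 1) - 6 = -6.
Step 4. [(x - 1) - 6 = -6] peel the -6: add 6 from each side ⇒ sub: x - 1 = 0.
Step 5. [x - 1 = 0] the outer -1 inverts by adding 1 ⇒ sub: x = 1.

Answer: x ∈ {1}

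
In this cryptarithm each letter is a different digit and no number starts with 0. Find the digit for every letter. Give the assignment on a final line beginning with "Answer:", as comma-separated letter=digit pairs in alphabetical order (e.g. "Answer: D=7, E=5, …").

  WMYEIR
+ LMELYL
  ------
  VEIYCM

Step 1. [col 1: R + L ≡ M (mod 10)] no forcing yet in column 1 (carry-in 0); L=4 is free and consistent — try it, so L=4.
Step 2. [col 1: R + L ≡ M (mod 10)] several values work for R in column 1 (R + L ≡ M (mod 10), carry-in 0); try R=9. So R=9.
Step 3. [col 1: R + L ≡ M (mod 10)] column 1: given R=9, L=4, carry-in 0, and digits 4,9 already taken and all letters distinct, R+L≡M (mod 10) forces M=3. So M=3.
Step 4. [col 2: I + Y ≡ C (mod 10)] several values work for C in column 2 (I + Y ≡ C (mod 10), carry-in 1); try C=8. So C=8.
Step 5. [col 2: I + Y ≡ C (mod 10)] no forcing yet in column 2 (carry-in 1); I=7 is free and consistent — try it ⇒ I=7.
Step 6. [col 2: I + Y ≡ C (mod 10)] from column 2 (I=7, C=8, carry-in 1, digits 3,4,7,8,9 already taken and all letters distinct): Y must equal 0 ⇒ Y=0.
Step 7. [col 3: E + L ≡ Y (mod 10)] in column 3 we have E+L≡Y with carry-in 0; given L=4, Y=0 and digits 0,3,4,7,8,9 already taken and all letters distinct, that pins E to 6, so E=6.
Step 8. [col 6: W + L ≡ V (mod 10)] in column 6 we have W+L≡V with carry-in 0; given L=4 and digits 0,3,4,6,7,8,9 already taken and all letters distinct, that pins V to 5, so V=5.
Step 9. [col 6: W + L ≡ V (mod 10)] from column 6 (L=4, V=5, carry-in 0, digits 0,3,4,5,6,7,8,9 already taken and all letters distinct): W must equal 1 ⇒ W=1.

Answer: C=8, E=6, I=7, L=4, M=3, R=9, V=5, W=1, Y=0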